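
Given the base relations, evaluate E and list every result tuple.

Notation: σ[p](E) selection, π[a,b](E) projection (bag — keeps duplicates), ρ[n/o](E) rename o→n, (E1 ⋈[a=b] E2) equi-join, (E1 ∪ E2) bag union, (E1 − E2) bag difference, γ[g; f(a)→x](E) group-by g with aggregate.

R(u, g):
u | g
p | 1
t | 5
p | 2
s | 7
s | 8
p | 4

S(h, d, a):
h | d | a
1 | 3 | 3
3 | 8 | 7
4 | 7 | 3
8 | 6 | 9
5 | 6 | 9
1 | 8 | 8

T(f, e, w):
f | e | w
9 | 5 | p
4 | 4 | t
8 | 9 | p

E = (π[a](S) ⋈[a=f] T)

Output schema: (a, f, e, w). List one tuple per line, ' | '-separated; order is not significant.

Row counts bottom-up:
  S → 6
  π[a](S) → 6
  T → 3
  (π[a](S) ⋈[a=f] T) → 3

== RESULT ==
a | f | e | w
8 | 8 | 9 | p
9 | 9 | 5 | p
9 | 9 | 5 | p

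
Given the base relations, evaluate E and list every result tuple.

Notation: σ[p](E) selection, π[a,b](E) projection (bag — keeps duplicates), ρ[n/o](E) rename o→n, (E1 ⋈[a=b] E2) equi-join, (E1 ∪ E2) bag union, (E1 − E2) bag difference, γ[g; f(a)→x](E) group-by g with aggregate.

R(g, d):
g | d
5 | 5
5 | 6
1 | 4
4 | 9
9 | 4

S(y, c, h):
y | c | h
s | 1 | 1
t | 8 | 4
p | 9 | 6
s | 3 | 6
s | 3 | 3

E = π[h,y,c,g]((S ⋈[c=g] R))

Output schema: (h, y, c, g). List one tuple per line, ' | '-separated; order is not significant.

Per-node cardinality:
  S → 5
  R → 5
  (S ⋈[c=g] R) → 2
  π[h,y,c,g]((S ⋈[c=g] R)) → 2

== RESULT ==
h | y | c | g
1 | s | 1 | 1
6 | p | 9 | 9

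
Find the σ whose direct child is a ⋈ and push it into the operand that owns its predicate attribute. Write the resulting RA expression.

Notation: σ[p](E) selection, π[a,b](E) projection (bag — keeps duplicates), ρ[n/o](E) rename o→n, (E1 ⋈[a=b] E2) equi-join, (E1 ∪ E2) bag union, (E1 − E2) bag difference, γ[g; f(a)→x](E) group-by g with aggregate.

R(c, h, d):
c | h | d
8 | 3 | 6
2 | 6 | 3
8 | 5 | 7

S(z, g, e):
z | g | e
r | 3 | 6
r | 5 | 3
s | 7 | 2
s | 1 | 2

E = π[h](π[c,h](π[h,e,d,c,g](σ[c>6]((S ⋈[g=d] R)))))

σ filters on c, owned by the right side.
E' = π[h](π[c,h](π[h,e,d,c,g]((S ⋈[g=d] σ[c>6](R)))))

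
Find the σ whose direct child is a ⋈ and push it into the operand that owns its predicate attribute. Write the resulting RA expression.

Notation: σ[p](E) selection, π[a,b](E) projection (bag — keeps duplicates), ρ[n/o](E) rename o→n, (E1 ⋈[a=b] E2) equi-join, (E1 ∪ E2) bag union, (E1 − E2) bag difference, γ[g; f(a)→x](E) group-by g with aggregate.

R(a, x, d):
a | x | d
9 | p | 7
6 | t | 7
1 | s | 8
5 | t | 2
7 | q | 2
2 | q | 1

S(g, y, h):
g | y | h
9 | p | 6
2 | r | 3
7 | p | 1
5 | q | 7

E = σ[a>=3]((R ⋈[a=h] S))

σ filters on a, owned by the left side.
E' = (σ[a>=3](R) ⋈[a=h] S)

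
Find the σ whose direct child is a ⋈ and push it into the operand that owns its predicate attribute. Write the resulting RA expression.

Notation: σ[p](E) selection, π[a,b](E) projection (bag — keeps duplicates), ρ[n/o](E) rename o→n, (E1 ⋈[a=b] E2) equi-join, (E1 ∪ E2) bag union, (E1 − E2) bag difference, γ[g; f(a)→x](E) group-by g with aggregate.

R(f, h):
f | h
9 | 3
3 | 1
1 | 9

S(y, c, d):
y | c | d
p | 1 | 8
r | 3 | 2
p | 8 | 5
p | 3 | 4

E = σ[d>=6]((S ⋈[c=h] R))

σ filters on d, owned by the left side.
E' = (σ[d>=6](S) ⋈[c=h] R)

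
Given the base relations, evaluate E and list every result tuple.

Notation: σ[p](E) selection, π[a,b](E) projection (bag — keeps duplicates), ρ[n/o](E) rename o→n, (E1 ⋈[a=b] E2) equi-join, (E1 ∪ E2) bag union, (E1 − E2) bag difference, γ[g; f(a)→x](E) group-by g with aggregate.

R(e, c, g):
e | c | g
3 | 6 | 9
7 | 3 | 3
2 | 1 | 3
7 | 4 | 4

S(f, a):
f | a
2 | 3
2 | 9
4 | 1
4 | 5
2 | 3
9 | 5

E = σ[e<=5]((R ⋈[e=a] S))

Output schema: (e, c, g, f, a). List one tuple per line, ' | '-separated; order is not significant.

Stepwise |·|:
  R → 4
  S → 6
  (R ⋈[e=a] S) → 2
  σ[e<=5]((R ⋈[e=a] S)) → 2

== RESULT ==
e | c | g | f | a
3 | 6 | 9 | 2 | 3
3 | 6 | 9 | 2 | 3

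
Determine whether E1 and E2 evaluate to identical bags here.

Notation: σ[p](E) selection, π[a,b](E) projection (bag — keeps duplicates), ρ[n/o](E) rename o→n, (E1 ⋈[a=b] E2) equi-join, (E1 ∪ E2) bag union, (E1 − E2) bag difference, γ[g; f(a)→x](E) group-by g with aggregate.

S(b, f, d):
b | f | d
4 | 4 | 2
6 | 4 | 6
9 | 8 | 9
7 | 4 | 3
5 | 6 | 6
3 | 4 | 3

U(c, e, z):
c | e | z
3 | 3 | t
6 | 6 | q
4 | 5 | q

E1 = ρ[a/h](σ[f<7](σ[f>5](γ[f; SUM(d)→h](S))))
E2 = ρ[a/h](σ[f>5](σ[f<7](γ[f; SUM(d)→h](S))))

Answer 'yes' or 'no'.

E1 row counts bottom-up:
  S → 6
  γ[f; SUM(d)→h](S) → 3
  σ[f>5](γ[f; SUM(d)→h](S)) → 2
  σ[f<7](σ[f>5](γ[f; SUM(d)→h](S))) → 1
  ρ[a/h](σ[f<7](σ[f>5](γ[f; SUM(d)→h](S)))) → 1
E2 row counts bottom-up:
  S → 6
  γ[f; SUM(d)→h](S) → 3
  σ[f<7](γ[f; SUM(d)→h](S)) → 2
  σ[f>5](σ[f<7](γ[f; SUM(d)→h](S))) → 1
  ρ[a/h](σ[f>5](σ[f<7](γ[f; SUM(d)→h](S)))) → 1

E1 and E2 produce the same multiset:
f | a
6 | 6

yes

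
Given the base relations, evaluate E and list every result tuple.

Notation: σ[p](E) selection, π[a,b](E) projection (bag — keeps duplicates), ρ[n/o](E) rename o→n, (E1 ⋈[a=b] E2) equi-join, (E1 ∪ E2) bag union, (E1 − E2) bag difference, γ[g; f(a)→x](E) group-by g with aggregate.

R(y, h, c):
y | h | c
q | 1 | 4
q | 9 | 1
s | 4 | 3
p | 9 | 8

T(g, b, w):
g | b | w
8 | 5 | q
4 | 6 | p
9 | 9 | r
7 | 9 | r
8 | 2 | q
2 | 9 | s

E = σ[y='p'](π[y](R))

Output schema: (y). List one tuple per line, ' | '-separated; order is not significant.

Per-node cardinality:
  R → 4
  π[y](R) → 4
  σ[y='p'](π[y](R)) → 1

== RESULT ==
y
p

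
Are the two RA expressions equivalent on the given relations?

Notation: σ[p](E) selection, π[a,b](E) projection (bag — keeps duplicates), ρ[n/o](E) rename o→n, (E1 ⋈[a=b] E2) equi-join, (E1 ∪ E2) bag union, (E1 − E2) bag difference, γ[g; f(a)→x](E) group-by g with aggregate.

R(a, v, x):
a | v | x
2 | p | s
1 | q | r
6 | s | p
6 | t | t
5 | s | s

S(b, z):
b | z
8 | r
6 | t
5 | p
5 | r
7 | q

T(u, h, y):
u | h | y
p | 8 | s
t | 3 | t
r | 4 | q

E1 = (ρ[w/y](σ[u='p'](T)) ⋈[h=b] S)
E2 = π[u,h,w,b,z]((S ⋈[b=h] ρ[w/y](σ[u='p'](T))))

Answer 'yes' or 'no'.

E1 row counts bottom-up:
  T → 3
  σ[u='p'](T) → 1
  ρ[w/y](σ[u='p'](T)) → 1
  S → 5
  (ρ[w/y](σ[u='p'](T)) ⋈[h=b] S) → 1
E2 row counts bottom-up:
  S → 5
  T → 3
  σ[u='p'](T) → 1
  ρ[w/y](σ[u='p'](T)) → 1
  (S ⋈[b=h] ρ[w/y](σ[u='p'](T))) → 1
  π[u,h,w,b,z]((S ⋈[b=h] ρ[w/y](σ[u='p'](T)))) → 1

E1 and E2 produce the same multiset:
u | h | w | b | z
p | 8 | s | 8 | r

yes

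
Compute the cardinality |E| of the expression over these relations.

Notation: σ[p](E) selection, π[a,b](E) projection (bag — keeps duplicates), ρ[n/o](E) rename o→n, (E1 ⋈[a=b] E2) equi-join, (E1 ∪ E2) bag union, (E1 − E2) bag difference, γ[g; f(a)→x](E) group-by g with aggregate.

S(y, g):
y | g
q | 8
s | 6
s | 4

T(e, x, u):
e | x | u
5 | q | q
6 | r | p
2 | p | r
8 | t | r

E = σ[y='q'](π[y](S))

Subexpression sizes:
  S → 3
  π[y](S) → 3
  σ[y='q'](π[y](S)) → 1

|E| = 1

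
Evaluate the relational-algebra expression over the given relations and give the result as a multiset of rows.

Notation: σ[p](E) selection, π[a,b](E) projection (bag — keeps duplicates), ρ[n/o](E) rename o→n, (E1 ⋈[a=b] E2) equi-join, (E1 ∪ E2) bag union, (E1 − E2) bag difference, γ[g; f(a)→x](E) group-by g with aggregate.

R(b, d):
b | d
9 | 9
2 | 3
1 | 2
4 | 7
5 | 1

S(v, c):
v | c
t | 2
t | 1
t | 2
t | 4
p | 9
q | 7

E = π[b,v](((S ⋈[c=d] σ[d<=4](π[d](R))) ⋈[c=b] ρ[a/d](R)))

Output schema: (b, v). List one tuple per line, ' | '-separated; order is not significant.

Stepwise |·|:
  S → 6
  R → 5
  π[d](R) → 5
  σ[d<=4](π[d](R)) → 3
  (S ⋈[c=d] σ[d<=4](π[d](R))) → 3
  R → 5
  ρ[a/d](R) → 5
  ((S ⋈[c=d] σ[d<=4](π[d](R))) ⋈[c=b] ρ[a/d](R)) → 3
  π[b,v](((S ⋈[c=d] σ[d<=4](π[d](R))) ⋈[c=b] ρ[a/d](R))) → 3

== RESULT ==
b | v
1 | t
2 | t
2 | t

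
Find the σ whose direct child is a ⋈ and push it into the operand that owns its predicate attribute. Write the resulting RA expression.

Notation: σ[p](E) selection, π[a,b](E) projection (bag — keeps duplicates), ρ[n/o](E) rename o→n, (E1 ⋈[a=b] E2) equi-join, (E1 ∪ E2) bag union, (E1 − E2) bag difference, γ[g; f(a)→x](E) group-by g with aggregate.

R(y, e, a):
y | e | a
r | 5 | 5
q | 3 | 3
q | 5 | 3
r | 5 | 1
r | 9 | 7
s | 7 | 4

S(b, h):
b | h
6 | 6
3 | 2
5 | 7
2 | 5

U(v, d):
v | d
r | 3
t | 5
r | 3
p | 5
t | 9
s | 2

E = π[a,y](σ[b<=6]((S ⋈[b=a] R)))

σ filters on b, owned by the left side.
E' = π[a,y]((σ[b<=6](S) ⋈[b=a] R))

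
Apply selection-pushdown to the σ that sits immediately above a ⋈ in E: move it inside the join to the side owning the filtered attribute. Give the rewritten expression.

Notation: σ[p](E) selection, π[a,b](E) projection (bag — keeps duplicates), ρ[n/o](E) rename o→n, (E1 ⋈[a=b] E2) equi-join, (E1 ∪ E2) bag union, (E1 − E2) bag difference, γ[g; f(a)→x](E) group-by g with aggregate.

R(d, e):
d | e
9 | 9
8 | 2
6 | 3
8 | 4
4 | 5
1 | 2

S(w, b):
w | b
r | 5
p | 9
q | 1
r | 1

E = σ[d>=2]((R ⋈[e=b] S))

σ filters on d, owned by the left side.
E' = (σ[d>=2](R) ⋈[e=b] S)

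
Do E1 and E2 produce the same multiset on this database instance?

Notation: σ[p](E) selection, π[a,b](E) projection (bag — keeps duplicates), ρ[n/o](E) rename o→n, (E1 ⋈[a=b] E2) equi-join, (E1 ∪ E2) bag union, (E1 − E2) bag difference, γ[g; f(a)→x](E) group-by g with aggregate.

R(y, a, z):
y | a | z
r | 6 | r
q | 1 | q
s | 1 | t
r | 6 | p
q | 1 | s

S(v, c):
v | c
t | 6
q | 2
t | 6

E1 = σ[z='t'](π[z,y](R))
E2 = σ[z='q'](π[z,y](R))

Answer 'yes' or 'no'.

E1 row counts bottom-up:
  R → 5
  π[z,y](R) → 5
  σ[z='t'](π[z,y](R)) → 1
E2 row counts bottom-up:
  R → 5
  π[z,y](R) → 5
  σ[z='q'](π[z,y](R)) → 1

E1 result:
z | y
t | s
E2 result:
z | y
q | q
Witness: ('t', 's') appears 1× in E1 but 0× in E2.

no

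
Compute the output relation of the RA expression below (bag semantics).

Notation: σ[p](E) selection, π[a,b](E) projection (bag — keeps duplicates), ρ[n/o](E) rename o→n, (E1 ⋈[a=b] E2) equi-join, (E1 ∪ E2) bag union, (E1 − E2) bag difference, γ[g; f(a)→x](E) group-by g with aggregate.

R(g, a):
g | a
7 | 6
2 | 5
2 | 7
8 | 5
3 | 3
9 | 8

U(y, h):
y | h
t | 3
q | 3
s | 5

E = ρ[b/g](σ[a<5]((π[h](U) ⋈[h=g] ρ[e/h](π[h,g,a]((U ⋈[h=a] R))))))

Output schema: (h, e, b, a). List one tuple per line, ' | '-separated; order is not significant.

Row counts bottom-up:
  U → 3
  π[h](U) → 3
  U → 3
  R → 6
  (U ⋈[h=a] R) → 4
  π[h,g,a]((U ⋈[h=a] R)) → 4
  ρ[e/h](π[h,g,a]((U ⋈[h=a] R))) → 4
  (π[h](U) ⋈[h=g] ρ[e/h](π[h,g,a]((U ⋈[h=a] R)))) → 4
  σ[a<5]((π[h](U) ⋈[h=g] ρ[e/h](π[h,g,a]((U ⋈[h=a] R))))) → 4
  ρ[b/g](σ[a<5]((π[h](U) ⋈[h=g] ρ[e/h](π[h,g,a]((U ⋈[h=a] R)))))) → 4

== RESULT ==
h | e | b | a
3 | 3 | 3 | 3
3 | 3 | 3 | 3
3 | 3 | 3 | 3
3 | 3 | 3 | 3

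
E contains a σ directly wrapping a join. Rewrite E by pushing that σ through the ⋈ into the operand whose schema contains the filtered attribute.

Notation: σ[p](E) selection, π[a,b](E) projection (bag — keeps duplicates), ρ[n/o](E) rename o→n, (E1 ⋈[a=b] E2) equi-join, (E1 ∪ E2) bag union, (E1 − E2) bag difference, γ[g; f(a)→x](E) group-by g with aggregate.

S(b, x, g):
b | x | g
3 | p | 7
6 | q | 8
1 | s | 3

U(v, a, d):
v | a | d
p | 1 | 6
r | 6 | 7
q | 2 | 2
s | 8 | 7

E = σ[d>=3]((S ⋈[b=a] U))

σ filters on d, owned by the right side.
E' = (S ⋈[b=a] σ[d>=3](U))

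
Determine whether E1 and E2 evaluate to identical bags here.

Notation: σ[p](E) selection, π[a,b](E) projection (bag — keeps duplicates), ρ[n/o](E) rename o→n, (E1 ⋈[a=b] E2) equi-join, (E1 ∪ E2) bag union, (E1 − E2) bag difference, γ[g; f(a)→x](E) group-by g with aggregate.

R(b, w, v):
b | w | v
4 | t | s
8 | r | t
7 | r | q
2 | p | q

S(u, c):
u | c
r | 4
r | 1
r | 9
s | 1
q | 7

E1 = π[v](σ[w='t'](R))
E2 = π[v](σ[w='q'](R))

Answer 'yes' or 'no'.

E1 subexpression sizes:
  R → 4
  σ[w='t'](R) → 1
  π[v](σ[w='t'](R)) → 1
E2 subexpression sizes:
  R → 4
  σ[w='q'](R) → 0
  π[v](σ[w='q'](R)) → 0

E1 result:
v
s
E2 result:
v
(0 rows)
Witness: ('s',) appears 1× in E1 but 0× in E2.

no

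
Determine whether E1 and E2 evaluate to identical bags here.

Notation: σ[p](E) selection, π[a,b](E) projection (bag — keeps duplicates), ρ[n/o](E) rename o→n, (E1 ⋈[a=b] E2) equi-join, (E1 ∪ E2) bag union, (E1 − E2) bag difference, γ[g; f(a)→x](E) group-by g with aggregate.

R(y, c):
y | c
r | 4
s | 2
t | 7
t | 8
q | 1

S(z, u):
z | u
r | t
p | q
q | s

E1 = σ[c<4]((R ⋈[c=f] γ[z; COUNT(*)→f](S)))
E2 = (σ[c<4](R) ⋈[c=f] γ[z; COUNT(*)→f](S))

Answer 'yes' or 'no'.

E1 stepwise |·|:
  R → 5
  S → 3
  γ[z; COUNT(*)→f](S) → 3
  (R ⋈[c=f] γ[z; COUNT(*)→f](S)) → 3
  σ[c<4]((R ⋈[c=f] γ[z; COUNT(*)→f](S))) → 3
E2 stepwise |·|:
  R → 5
  σ[c<4](R) → 2
  S → 3
  γ[z; COUNT(*)→f](S) → 3
  (σ[c<4](R) ⋈[c=f] γ[z; COUNT(*)→f](S)) → 3

E1 and E2 produce the same multiset:
y | c | z | f
q | 1 | p | 1
q | 1 | q | 1
q | 1 | r | 1

yes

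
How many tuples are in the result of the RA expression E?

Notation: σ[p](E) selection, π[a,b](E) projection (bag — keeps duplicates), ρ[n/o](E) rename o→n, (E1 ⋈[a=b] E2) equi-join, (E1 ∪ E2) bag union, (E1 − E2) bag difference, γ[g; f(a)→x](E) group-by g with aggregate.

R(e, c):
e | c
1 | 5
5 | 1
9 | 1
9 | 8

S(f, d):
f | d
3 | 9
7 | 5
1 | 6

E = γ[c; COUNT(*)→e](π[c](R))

Row counts bottom-up:
  R → 4
  π[c](R) → 4
  γ[c; COUNT(*)→e](π[c](R)) → 3

|E| = 3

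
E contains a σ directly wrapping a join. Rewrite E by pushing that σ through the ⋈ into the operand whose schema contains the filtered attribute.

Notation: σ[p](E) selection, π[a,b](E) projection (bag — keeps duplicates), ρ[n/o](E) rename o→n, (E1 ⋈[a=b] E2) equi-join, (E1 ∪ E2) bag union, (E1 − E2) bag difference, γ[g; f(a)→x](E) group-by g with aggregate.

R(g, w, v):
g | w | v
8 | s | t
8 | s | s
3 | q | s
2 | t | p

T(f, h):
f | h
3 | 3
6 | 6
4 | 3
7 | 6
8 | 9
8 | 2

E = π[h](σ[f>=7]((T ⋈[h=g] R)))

σ filters on f, owned by the left side.
E' = π[h]((σ[f>=7](T) ⋈[h=g] R))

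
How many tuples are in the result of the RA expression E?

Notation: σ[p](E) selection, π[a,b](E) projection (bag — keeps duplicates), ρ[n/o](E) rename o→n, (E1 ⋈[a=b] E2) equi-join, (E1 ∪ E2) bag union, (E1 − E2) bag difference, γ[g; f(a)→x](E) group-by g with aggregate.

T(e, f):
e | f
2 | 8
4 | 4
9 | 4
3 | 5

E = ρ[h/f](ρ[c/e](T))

Per-node cardinality:
  T → 4
  ρ[c/e](T) → 4
  ρ[h/f](ρ[c/e](T)) → 4

|E| = 4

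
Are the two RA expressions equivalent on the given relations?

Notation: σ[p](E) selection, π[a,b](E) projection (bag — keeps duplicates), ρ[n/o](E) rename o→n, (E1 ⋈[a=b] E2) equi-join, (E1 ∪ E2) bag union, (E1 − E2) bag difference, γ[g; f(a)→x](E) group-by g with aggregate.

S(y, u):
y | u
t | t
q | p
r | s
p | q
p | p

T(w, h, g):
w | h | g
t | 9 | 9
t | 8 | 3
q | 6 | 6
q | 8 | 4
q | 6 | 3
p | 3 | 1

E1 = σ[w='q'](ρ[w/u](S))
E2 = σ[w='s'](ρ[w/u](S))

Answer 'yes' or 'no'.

E1 stepwise |·|:
  S → 5
  ρ[w/u](S) → 5
  σ[w='q'](ρ[w/u](S)) → 1
E2 stepwise |·|:
  S → 5
  ρ[w/u](S) → 5
  σ[w='s'](ρ[w/u](S)) → 1

E1 result:
y | w
p | q
E2 result:
y | w
r | s
Witness: ('r', 's') appears 0× in E1 but 1× in E2.

no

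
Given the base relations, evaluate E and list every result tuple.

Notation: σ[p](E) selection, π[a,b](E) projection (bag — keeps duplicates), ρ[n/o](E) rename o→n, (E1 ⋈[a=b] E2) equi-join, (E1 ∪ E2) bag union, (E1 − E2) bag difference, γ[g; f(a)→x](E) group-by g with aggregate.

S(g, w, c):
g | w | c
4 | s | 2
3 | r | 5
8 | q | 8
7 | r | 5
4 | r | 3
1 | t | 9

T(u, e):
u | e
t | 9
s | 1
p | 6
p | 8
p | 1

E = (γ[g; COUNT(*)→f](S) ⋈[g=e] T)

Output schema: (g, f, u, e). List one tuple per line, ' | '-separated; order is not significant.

Per-node cardinality:
  S → 6
  γ[g; COUNT(*)→f](S) → 5
  T → 5
  (γ[g; COUNT(*)→f](S) ⋈[g=e] T) → 3

== RESULT ==
g | f | u | e
1 | 1 | p | 1
1 | 1 | s | 1
8 | 1 | p | 8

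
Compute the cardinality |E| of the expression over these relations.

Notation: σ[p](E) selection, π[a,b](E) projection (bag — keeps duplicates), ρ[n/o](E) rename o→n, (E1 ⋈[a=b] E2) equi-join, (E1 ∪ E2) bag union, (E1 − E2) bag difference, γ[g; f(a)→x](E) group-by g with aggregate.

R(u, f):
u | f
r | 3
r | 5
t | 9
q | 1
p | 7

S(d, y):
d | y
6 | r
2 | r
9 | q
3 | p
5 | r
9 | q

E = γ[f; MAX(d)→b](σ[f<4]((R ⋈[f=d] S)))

Row counts bottom-up:
  R → 5
  S → 6
  (R ⋈[f=d] S) → 4
  σ[f<4]((R ⋈[f=d] S)) → 1
  γ[f; MAX(d)→b](σ[f<4]((R ⋈[f=d] S))) → 1

|E| = 1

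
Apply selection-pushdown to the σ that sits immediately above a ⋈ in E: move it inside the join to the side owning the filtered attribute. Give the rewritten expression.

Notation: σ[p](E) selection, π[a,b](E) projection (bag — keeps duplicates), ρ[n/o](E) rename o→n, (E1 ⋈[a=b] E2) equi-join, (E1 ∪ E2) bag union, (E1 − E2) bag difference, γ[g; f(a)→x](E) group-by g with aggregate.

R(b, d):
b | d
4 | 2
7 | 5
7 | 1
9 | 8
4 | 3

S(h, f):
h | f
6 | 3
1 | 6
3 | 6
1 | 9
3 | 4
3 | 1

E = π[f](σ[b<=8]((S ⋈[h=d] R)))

σ filters on b, owned by the right side.
E' = π[f]((S ⋈[h=d] σ[b<=8](R)))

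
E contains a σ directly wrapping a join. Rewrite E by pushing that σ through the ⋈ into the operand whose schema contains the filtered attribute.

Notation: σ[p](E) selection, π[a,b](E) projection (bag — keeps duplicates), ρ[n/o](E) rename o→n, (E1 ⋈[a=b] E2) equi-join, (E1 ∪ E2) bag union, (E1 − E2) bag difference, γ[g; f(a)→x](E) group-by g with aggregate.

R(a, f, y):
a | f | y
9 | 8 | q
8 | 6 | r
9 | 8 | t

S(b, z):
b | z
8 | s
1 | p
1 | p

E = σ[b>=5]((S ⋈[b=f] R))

σ filters on b, owned by the left side.
E' = (σ[b>=5](S) ⋈[b=f] R)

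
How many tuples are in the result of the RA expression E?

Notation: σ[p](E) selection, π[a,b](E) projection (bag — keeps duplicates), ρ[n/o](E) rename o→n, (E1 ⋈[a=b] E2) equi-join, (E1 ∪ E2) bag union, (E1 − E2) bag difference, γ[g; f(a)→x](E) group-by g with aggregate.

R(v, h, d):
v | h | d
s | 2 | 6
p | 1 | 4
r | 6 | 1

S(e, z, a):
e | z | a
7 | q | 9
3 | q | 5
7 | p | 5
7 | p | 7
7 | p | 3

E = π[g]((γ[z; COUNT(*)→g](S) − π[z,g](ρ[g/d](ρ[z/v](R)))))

Stepwise |·|:
  S → 5
  γ[z; COUNT(*)→g](S) → 2
  R → 3
  ρ[z/v](R) → 3
  ρ[g/d](ρ[z/v](R)) → 3
  π[z,g](ρ[g/d](ρ[z/v](R))) → 3
  (γ[z; COUNT(*)→g](S) − π[z,g](ρ[g/d](ρ[z/v](R)))) → 2
  π[g]((γ[z; COUNT(*)→g](S) − π[z,g](ρ[g/d](ρ[z/v](R))))) → 2

|E| = 2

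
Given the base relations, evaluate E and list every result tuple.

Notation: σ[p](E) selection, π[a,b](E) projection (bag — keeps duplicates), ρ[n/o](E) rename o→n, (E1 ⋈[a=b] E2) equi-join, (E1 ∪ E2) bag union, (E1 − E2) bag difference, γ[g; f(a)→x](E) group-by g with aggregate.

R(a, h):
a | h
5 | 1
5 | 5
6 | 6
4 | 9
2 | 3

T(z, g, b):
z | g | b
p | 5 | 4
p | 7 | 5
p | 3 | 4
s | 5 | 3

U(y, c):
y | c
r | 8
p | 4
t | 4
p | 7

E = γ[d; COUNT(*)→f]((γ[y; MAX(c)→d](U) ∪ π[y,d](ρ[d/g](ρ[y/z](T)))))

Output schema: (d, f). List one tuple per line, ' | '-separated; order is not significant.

Subexpression sizes:
  U → 4
  γ[y; MAX(c)→d](U) → 3
  T → 4
  ρ[y/z](T) → 4
  ρ[d/g](ρ[y/z](T)) → 4
  π[y,d](ρ[d/g](ρ[y/z](T))) → 4
  (γ[y; MAX(c)→d](U) ∪ π[y,d](ρ[d/g](ρ[y/z](T)))) → 7
  γ[d; COUNT(*)→f]((γ[y; MAX(c)→d](U) ∪ π[y,d](ρ[d/g](ρ[y/z](T))))) → 5

== RESULT ==
d | f
3 | 1
4 | 1
5 | 2
7 | 2
8 | 1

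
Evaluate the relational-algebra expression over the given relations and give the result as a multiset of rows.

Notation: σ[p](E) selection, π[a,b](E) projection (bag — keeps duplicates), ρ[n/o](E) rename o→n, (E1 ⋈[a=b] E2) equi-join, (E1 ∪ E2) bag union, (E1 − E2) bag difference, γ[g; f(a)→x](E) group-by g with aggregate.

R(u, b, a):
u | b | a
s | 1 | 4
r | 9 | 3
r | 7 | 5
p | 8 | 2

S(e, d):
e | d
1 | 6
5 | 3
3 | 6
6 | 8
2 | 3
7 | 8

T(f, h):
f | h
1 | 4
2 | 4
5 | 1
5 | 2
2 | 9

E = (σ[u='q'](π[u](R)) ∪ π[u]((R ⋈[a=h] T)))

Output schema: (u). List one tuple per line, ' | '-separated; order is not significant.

Per-node cardinality:
  R → 4
  π[u](R) → 4
  σ[u='q'](π[u](R)) → 0
  R → 4
  T → 5
  (R ⋈[a=h] T) → 3
  π[u]((R ⋈[a=h] T)) → 3
  (σ[u='q'](π[u](R)) ∪ π[u]((R ⋈[a=h] T))) → 3

== RESULT ==
u
p
s
s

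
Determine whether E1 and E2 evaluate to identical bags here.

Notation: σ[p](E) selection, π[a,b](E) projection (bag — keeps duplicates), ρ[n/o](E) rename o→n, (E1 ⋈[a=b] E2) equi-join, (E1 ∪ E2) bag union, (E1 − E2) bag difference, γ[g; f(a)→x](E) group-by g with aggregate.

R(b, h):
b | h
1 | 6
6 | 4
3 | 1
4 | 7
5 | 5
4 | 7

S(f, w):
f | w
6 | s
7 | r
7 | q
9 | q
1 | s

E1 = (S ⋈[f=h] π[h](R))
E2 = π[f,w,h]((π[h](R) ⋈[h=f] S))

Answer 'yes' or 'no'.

E1 stepwise |·|:
  S → 5
  R → 6
  π[h](R) → 6
  (S ⋈[f=h] π[h](R)) → 6
E2 stepwise |·|:
  R → 6
  π[h](R) → 6
  S → 5
  (π[h](R) ⋈[h=f] S) → 6
  π[f,w,h]((π[h](R) ⋈[h=f] S)) → 6

E1 and E2 produce the same multiset:
f | w | h
1 | s | 1
6 | s | 6
7 | q | 7
7 | q | 7
7 | r | 7
7 | r | 7

yes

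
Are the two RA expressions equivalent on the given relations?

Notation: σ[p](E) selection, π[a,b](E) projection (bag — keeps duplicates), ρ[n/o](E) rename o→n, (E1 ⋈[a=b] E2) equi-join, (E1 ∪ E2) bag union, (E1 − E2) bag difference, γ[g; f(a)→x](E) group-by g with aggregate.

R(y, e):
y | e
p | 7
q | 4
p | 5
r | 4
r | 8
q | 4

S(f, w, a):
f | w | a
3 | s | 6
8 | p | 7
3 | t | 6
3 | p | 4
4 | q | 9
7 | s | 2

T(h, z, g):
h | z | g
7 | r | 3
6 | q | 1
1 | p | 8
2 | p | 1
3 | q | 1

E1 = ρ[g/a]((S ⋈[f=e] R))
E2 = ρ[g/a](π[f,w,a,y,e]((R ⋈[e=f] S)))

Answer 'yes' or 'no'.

E1 stepwise |·|:
  S → 6
  R → 6
  (S ⋈[f=e] R) → 5
  ρ[g/a]((S ⋈[f=e] R)) → 5
E2 stepwise |·|:
  R → 6
  S → 6
  (R ⋈[e=f] S) → 5
  π[f,w,a,y,e]((R ⋈[e=f] S)) → 5
  ρ[g/a](π[f,w,a,y,e]((R ⋈[e=f] S))) → 5

E1 and E2 produce the same multiset:
f | w | g | y | e
4 | q | 9 | q | 4
4 | q | 9 | q | 4
4 | q | 9 | r | 4
7 | s | 2 | p | 7
8 | p | 7 | r | 8

yes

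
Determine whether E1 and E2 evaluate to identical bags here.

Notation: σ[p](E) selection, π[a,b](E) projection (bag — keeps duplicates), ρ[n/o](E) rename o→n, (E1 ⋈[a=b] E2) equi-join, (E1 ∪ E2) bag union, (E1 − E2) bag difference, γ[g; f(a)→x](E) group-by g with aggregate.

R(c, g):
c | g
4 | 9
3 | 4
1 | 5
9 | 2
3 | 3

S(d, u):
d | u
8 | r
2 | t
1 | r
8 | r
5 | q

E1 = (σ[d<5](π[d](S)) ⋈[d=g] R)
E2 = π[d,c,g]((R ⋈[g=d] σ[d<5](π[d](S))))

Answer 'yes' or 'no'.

E1 row counts bottom-up:
  S → 5
  π[d](S) → 5
  σ[d<5](π[d](S)) → 2
  R → 5
  (σ[d<5](π[d](S)) ⋈[d=g] R) → 1
E2 row counts bottom-up:
  R → 5
  S → 5
  π[d](S) → 5
  σ[d<5](π[d](S)) → 2
  (R ⋈[g=d] σ[d<5](π[d](S))) → 1
  π[d,c,g]((R ⋈[g=d] σ[d<5](π[d](S)))) → 1

E1 and E2 produce the same multiset:
d | c | g
2 | 9 | 2

yes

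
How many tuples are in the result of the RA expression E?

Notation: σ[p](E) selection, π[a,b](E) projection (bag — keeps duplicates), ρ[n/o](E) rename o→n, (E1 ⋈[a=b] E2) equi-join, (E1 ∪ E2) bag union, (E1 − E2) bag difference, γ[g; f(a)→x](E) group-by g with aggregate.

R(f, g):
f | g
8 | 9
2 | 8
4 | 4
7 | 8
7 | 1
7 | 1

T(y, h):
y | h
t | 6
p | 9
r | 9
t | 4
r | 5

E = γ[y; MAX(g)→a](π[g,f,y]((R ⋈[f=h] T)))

Row counts bottom-up:
  R → 6
  T → 5
  (R ⋈[f=h] T) → 1
  π[g,f,y]((R ⋈[f=h] T)) → 1
  γ[y; MAX(g)→a](π[g,f,y]((R ⋈[f=h] T))) → 1

|E| = 1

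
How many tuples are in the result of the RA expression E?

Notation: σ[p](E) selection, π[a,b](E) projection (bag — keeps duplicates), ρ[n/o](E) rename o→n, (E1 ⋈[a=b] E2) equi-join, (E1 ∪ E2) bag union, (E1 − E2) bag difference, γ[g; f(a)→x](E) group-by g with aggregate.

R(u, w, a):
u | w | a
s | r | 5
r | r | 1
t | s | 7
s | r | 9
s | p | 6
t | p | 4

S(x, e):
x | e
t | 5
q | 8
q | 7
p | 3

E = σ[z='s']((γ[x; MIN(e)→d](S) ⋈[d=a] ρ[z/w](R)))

Stepwise |·|:
  S → 4
  γ[x; MIN(e)→d](S) → 3
  R → 6
  ρ[z/w](R) → 6
  (γ[x; MIN(e)→d](S) ⋈[d=a] ρ[z/w](R)) → 2
  σ[z='s']((γ[x; MIN(e)→d](S) ⋈[d=a] ρ[z/w](R))) → 1

|E| = 1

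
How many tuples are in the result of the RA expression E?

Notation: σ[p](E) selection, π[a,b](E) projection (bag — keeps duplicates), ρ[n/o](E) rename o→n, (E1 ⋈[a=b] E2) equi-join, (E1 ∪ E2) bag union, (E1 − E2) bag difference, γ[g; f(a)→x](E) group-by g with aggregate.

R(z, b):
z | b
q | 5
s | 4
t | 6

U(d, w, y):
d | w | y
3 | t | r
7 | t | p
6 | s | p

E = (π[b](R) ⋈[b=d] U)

Per-node cardinality:
  R → 3
  π[b](R) → 3
  U → 3
  (π[b](R) ⋈[b=d] U) → 1

|E| = 1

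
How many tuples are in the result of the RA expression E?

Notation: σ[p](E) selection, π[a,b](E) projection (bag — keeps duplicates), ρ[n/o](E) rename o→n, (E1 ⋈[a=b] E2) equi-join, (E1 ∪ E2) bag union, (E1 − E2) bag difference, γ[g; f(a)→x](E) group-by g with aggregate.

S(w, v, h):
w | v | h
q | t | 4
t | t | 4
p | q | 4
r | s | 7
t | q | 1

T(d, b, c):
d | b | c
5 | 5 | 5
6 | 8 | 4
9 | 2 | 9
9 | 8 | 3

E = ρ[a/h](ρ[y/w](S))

Per-node cardinality:
  S → 5
  ρ[y/w](S) → 5
  ρ[a/h](ρ[y/w](S)) → 5

|E| = 5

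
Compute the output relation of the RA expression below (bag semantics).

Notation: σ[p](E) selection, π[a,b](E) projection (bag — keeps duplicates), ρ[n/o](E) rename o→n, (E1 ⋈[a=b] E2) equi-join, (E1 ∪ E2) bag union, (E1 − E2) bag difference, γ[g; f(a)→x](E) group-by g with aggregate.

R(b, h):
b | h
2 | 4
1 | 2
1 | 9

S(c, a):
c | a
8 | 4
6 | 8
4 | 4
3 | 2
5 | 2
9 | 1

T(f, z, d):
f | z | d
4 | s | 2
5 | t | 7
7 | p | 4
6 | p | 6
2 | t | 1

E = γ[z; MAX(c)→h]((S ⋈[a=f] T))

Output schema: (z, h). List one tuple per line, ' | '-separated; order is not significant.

Per-node cardinality:
  S → 6
  T → 5
  (S ⋈[a=f] T) → 4
  γ[z; MAX(c)→h]((S ⋈[a=f] T)) → 2

== RESULT ==
z | h
s | 8
t | 5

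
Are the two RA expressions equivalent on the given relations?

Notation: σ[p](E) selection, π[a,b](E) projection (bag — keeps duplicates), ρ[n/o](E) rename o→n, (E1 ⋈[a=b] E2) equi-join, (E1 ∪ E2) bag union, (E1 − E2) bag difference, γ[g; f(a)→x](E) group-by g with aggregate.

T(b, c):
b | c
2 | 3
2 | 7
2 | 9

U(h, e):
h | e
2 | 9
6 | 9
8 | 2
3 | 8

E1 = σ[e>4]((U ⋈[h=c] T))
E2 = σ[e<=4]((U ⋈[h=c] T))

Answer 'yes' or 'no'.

E1 stepwise |·|:
  U → 4
  T → 3
  (U ⋈[h=c] T) → 1
  σ[e>4]((U ⋈[h=c] T)) → 1
E2 stepwise |·|:
  U → 4
  T → 3
  (U ⋈[h=c] T) → 1
  σ[e<=4]((U ⋈[h=c] T)) → 0

E1 result:
h | e | b | c
3 | 8 | 2 | 3
E2 result:
h | e | b | c
(0 rows)
Witness: (3, 8, 2, 3) appears 1× in E1 but 0× in E2.

no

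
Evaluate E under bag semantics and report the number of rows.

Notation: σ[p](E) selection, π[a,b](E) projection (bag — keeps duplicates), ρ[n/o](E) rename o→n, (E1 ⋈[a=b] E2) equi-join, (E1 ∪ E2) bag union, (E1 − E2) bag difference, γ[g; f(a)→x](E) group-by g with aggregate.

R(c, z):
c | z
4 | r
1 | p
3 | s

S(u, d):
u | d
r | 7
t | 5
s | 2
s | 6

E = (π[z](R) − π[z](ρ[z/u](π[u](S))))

Stepwise |·|:
  R → 3
  π[z](R) → 3
  S → 4
  π[u](S) → 4
  ρ[z/u](π[u](S)) → 4
  π[z](ρ[z/u](π[u](S))) → 4
  (π[z](R) − π[z](ρ[z/u](π[u](S)))) → 1

|E| = 1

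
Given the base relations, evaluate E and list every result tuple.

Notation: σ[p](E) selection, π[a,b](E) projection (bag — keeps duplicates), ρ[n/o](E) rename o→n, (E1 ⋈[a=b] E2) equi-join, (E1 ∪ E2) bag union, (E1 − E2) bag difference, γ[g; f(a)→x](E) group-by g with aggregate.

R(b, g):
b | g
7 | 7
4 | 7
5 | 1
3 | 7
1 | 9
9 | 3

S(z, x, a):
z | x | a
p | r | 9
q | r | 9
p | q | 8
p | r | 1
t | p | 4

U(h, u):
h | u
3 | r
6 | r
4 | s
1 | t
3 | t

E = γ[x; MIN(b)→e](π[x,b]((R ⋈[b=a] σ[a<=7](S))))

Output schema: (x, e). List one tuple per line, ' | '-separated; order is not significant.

Per-node cardinality:
  R → 6
  S → 5
  σ[a<=7](S) → 2
  (R ⋈[b=a] σ[a<=7](S)) → 2
  π[x,b]((R ⋈[b=a] σ[a<=7](S))) → 2
  γ[x; MIN(b)→e](π[x,b]((R ⋈[b=a] σ[a<=7](S)))) → 2

== RESULT ==
x | e
p | 4
r | 1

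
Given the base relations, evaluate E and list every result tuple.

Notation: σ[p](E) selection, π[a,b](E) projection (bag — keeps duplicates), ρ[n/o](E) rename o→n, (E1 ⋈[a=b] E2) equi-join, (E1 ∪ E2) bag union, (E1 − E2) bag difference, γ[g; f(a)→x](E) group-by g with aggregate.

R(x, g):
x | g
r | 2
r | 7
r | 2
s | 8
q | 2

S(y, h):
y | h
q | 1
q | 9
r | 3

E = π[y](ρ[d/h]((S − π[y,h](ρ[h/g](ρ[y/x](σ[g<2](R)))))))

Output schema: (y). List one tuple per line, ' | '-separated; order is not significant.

Stepwise |·|:
  S → 3
  R → 5
  σ[g<2](R) → 0
  ρ[y/x](σ[g<2](R)) → 0
  ρ[h/g](ρ[y/x](σ[g<2](R))) → 0
  π[y,h](ρ[h/g](ρ[y/x](σ[g<2](R)))) → 0
  (S − π[y,h](ρ[h/g](ρ[y/x](σ[g<2](R))))) → 3
  ρ[d/h]((S − π[y,h](ρ[h/g](ρ[y/x](σ[g<2](R)))))) → 3
  π[y](ρ[d/h]((S − π[y,h](ρ[h/g](ρ[y/x](σ[g<2](R))))))) → 3

== RESULT ==
y
q
q
r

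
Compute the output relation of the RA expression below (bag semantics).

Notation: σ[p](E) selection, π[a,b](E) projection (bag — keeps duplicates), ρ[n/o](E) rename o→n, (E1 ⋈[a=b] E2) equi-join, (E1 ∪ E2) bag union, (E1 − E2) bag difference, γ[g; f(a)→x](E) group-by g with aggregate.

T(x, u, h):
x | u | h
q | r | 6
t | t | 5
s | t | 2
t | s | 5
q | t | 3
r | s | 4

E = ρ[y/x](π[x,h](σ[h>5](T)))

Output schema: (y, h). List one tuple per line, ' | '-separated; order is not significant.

Row counts bottom-up:
  T → 6
  σ[h>5](T) → 1
  π[x,h](σ[h>5](T)) → 1
  ρ[y/x](π[x,h](σ[h>5](T))) → 1

== RESULT ==
y | h
q | 6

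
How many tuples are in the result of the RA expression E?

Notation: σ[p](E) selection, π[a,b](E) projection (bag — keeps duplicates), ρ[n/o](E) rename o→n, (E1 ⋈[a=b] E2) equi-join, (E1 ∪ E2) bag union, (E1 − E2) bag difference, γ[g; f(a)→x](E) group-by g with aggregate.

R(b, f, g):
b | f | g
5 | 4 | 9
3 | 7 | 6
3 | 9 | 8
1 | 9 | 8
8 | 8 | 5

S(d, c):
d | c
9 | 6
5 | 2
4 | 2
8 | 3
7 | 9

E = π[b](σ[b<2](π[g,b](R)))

Stepwise |·|:
  R → 5
  π[g,b](R) → 5
  σ[b<2](π[g,b](R)) → 1
  π[b](σ[b<2](π[g,b](R))) → 1

|E| = 1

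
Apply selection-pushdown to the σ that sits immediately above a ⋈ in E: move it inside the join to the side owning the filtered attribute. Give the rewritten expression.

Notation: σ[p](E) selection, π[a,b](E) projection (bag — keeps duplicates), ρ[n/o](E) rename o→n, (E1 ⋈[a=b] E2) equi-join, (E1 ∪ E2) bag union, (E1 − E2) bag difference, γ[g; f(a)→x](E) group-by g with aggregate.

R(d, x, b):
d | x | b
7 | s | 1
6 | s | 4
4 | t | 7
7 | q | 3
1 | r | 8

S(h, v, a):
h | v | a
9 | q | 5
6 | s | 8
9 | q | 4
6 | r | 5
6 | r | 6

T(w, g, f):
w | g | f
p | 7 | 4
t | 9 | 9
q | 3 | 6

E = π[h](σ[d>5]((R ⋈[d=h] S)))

σ filters on d, owned by the left side.
E' = π[h]((σ[d>5](R) ⋈[d=h] S))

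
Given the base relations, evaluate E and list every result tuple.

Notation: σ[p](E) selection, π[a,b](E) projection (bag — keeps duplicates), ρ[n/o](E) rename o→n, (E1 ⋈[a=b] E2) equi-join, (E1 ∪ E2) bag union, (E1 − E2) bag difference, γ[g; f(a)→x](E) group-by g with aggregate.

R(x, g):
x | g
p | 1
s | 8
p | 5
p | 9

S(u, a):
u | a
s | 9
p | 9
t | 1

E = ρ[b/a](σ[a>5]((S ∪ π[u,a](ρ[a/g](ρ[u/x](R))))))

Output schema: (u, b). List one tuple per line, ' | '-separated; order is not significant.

Stepwise |·|:
  S → 3
  R → 4
  ρ[u/x](R) → 4
  ρ[a/g](ρ[u/x](R)) → 4
  π[u,a](ρ[a/g](ρ[u/x](R))) → 4
  (S ∪ π[u,a](ρ[a/g](ρ[u/x](R)))) → 7
  σ[a>5]((S ∪ π[u,a](ρ[a/g](ρ[u/x](R))))) → 4
  ρ[b/a](σ[a>5]((S ∪ π[u,a](ρ[a/g](ρ[u/x](R)))))) → 4

== RESULT ==
u | b
p | 9
p | 9
s | 8
s | 9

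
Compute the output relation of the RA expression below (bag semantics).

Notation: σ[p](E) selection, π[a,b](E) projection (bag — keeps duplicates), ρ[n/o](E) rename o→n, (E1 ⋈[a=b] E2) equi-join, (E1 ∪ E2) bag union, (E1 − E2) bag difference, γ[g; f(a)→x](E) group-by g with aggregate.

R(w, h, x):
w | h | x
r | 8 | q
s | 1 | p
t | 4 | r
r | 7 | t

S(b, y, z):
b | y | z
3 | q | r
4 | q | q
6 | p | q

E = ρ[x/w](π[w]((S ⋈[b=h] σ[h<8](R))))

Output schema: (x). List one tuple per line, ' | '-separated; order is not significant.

Row counts bottom-up:
  S → 3
  R → 4
  σ[h<8](R) → 3
  (S ⋈[b=h] σ[h<8](R)) → 1
  π[w]((S ⋈[b=h] σ[h<8](R))) → 1
  ρ[x/w](π[w]((S ⋈[b=h] σ[h<8](R)))) → 1

== RESULT ==
x
t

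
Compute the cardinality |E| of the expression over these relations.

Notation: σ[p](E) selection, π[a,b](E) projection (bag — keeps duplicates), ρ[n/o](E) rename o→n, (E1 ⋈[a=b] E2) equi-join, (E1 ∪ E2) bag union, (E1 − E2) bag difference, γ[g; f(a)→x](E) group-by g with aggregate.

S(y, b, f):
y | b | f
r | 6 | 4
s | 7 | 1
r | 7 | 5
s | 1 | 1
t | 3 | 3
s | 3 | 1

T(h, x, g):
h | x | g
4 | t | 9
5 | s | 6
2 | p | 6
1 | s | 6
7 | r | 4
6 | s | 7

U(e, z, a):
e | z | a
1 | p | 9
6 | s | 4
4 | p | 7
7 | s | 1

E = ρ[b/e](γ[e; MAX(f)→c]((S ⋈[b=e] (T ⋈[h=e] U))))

Stepwise |·|:
  S → 6
  T → 6
  U → 4
  (T ⋈[h=e] U) → 4
  (S ⋈[b=e] (T ⋈[h=e] U)) → 4
  γ[e; MAX(f)→c]((S ⋈[b=e] (T ⋈[h=e] U))) → 3
  ρ[b/e](γ[e; MAX(f)→c]((S ⋈[b=e] (T ⋈[h=e] U)))) → 3

|E| = 3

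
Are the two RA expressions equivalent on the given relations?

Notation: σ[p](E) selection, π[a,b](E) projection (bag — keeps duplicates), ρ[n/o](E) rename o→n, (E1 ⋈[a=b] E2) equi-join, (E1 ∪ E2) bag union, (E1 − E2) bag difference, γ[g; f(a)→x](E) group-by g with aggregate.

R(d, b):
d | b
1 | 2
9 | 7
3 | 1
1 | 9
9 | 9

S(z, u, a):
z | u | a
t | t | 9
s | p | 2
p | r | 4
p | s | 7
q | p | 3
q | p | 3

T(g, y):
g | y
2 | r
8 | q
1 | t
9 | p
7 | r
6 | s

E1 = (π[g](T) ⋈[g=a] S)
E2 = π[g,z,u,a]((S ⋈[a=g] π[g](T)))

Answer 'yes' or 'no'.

E1 row counts bottom-up:
  T → 6
  π[g](T) → 6
  S → 6
  (π[g](T) ⋈[g=a] S) → 3
E2 row counts bottom-up:
  S → 6
  T → 6
  π[g](T) → 6
  (S ⋈[a=g] π[g](T)) → 3
  π[g,z,u,a]((S ⋈[a=g] π[g](T))) → 3

E1 and E2 produce the same multiset:
g | z | u | a
2 | s | p | 2
7 | p | s | 7
9 | t | t | 9

yes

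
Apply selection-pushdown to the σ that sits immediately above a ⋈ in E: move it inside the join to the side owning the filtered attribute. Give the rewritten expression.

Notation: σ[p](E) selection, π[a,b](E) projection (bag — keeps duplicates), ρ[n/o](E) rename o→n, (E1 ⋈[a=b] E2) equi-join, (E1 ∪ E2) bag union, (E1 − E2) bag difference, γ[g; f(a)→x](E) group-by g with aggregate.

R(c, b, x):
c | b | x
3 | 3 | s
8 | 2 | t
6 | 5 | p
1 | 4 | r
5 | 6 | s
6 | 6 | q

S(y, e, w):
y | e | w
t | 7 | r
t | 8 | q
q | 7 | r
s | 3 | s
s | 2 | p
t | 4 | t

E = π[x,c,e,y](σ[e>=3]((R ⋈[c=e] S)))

σ filters on e, owned by the right side.
E' = π[x,c,e,y]((R ⋈[c=e] σ[e>=3](S)))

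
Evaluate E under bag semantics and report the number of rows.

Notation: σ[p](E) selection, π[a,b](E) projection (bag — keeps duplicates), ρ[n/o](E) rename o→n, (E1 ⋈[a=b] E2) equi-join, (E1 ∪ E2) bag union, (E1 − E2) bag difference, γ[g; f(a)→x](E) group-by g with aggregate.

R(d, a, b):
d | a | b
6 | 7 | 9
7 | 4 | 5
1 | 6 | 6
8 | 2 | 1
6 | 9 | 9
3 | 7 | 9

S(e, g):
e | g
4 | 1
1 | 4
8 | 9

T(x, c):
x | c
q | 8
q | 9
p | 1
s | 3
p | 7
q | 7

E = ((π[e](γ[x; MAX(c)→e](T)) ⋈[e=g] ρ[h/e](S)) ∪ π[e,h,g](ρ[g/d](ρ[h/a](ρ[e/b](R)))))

Per-node cardinality:
  T → 6
  γ[x; MAX(c)→e](T) → 3
  π[e](γ[x; MAX(c)→e](T)) → 3
  S → 3
  ρ[h/e](S) → 3
  (π[e](γ[x; MAX(c)→e](T)) ⋈[e=g] ρ[h/e](S)) → 1
  R → 6
  ρ[e/b](R) → 6
  ρ[h/a](ρ[e/b](R)) → 6
  ρ[g/d](ρ[h/a](ρ[e/b](R))) → 6
  π[e,h,g](ρ[g/d](ρ[h/a](ρ[e/b](R)))) → 6
  ((π[e](γ[x; MAX(c)→e](T)) ⋈[e=g] ρ[h/e](S)) ∪ π[e,h,g](ρ[g/d](ρ[h/a](ρ[e/b](R))))) → 7

|E| = 7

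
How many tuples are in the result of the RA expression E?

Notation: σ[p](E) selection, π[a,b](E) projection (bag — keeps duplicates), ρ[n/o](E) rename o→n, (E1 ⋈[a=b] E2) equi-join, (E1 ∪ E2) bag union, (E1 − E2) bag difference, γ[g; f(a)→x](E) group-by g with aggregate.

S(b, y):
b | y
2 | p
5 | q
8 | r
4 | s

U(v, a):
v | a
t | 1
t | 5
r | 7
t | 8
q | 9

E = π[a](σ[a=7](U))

Stepwise |·|:
  U → 5
  σ[a=7](U) → 1
  π[a](σ[a=7](U)) → 1

|E| = 1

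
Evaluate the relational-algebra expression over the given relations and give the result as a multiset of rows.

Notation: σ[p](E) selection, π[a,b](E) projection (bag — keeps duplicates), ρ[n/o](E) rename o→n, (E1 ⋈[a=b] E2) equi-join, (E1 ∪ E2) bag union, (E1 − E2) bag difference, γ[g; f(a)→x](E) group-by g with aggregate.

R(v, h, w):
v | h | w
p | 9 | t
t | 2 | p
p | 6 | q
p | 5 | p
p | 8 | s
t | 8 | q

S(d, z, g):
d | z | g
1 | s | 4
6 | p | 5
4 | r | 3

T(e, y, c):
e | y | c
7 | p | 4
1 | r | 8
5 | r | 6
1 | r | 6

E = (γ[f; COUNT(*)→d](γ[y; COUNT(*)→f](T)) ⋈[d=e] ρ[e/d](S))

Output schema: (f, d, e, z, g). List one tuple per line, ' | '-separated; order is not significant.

Row counts bottom-up:
  T → 4
  γ[y; COUNT(*)→f](T) → 2
  γ[f; COUNT(*)→d](γ[y; COUNT(*)→f](T)) → 2
  S → 3
  ρ[e/d](S) → 3
  (γ[f; COUNT(*)→d](γ[y; COUNT(*)→f](T)) ⋈[d=e] ρ[e/d](S)) → 2

== RESULT ==
f | d | e | z | g
1 | 1 | 1 | s | 4
3 | 1 | 1 | s | 4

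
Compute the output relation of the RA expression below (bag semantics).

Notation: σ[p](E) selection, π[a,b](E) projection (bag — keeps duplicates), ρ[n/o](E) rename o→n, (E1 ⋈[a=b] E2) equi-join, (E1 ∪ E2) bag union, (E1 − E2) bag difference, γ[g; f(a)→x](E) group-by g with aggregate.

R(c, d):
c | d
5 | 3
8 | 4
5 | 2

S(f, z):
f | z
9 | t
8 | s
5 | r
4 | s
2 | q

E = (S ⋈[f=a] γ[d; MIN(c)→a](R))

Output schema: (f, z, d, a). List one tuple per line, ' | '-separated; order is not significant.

Stepwise |·|:
  S → 5
  R → 3
  γ[d; MIN(c)→a](R) → 3
  (S ⋈[f=a] γ[d; MIN(c)→a](R)) → 3

== RESULT ==
f | z | d | a
5 | r | 2 | 5
5 | r | 3 | 5
8 | s | 4 | 8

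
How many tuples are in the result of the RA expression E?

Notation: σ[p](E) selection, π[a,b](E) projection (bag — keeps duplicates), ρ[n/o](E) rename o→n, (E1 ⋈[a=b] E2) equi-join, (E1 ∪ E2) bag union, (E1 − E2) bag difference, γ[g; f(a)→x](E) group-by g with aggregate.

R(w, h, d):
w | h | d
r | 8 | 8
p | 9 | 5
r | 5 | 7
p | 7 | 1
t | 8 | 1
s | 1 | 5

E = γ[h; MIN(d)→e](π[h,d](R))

Row counts bottom-up:
  R → 6
  π[h,d](R) → 6
  γ[h; MIN(d)→e](π[h,d](R)) → 5

|E| = 5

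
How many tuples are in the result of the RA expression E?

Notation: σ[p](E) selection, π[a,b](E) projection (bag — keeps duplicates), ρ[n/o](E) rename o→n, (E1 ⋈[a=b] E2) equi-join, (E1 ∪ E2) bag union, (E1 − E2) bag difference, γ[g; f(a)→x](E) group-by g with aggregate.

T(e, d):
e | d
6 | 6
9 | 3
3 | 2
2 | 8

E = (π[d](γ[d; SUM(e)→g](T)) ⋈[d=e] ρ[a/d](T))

Row counts bottom-up:
  T → 4
  γ[d; SUM(e)→g](T) → 4
  π[d](γ[d; SUM(e)→g](T)) → 4
  T → 4
  ρ[a/d](T) → 4
  (π[d](γ[d; SUM(e)→g](T)) ⋈[d=e] ρ[a/d](T)) → 3

|E| = 3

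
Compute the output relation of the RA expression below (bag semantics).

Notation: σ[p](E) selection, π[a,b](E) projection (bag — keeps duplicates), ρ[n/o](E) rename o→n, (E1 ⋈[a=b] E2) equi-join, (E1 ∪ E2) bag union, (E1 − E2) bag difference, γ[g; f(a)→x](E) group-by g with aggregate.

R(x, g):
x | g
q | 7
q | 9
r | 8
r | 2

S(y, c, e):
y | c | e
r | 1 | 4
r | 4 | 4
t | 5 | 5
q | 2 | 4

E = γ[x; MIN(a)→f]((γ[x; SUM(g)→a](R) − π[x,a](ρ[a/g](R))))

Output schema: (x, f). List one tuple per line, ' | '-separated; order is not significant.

Subexpression sizes:
  R → 4
  γ[x; SUM(g)→a](R) → 2
  R → 4
  ρ[a/g](R) → 4
  π[x,a](ρ[a/g](R)) → 4
  (γ[x; SUM(g)→a](R) − π[x,a](ρ[a/g](R))) → 2
  γ[x; MIN(a)→f]((γ[x; SUM(g)→a](R) − π[x,a](ρ[a/g](R)))) → 2

== RESULT ==
x | f
q | 16
r | 10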